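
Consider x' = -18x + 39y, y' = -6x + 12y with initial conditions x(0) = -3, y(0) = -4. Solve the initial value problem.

x(t) = -37e^(-3t)sin(3t) - 3e^(-3t)cos(3t), y(t) = -14e^(-3t)sin(3t) - 4e^(-3t)cos(3t)

Coefficient matrix A = [[-18, 39], [-6, 12]].
Characteristic polynomial det(A - λI) = λ^2 + 6λ + 18 = 0.
Eigenvalues λ = -3 ± 3i (complex conjugate pair).
For λ=-3+3i: an eigenvector is (3,1) - i(-2,-1) = (3 + 2i, 1 + i).
A real fundamental pair from Re and Im of e^((-3+3i)t)v: X_1 = e^(-3t)(cos(3t)·(3,1) + sin(3t)·(-2,-1)), X_2 = e^(-3t)(sin(3t)·(3,1) - cos(3t)·(-2,-1)).
General solution: K_1X_1 + K_2X_2.
Applying x(0)=-3, y(0)=-4 gives K_1=5, K_2=-9.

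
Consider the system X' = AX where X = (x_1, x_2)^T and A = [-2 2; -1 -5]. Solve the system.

Coefficient matrix A = [[-2, 2], [-1, -5]].
Characteristic polynomial det(A - λI) = λ^2 + 7λ + 12 = 0.
Eigenvalues λ = -4, -3.
For λ=-4: (A-λI) row 1 is [2, 2], so an eigenvector is (-1, 1).
For λ=-3: (A-λI) row 1 is [1, 2], so an eigenvector is (-2, 1).
General solution: c_1e^(-4t)(-1,1) + c_2e^(-3t)(-2,1).

x_1(t) = -c_1e^(-4t) - 2c_2e^(-3t), x_2(t) = c_1e^(-4t) + c_2e^(-3t)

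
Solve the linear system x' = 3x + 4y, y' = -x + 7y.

x(t) = -2c_1e^(5t) - 2c_2te^(5t) - 3c_2e^(5t), y(t) = -c_1e^(5t) - c_2te^(5t) - 2c_2e^(5t)

Coefficient matrix A = [[3, 4], [-1, 7]].
Characteristic polynomial det(A - λI) = λ^2 - 10λ + 25 = 0.
Single eigenvalue λ = 5 with algebraic multiplicity 2.
Eigenvector v = (-2,-1); generalized eigenvector w with (A-λI)w=v is (-3,-2).
General solution: e^(5t)[c_1·v + c_2·(t·v + w)].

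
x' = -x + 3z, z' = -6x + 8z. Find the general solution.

Coefficient matrix A = [[-1, 3], [-6, 8]].
Characteristic polynomial det(A - λI) = λ^2 - 7λ + 10 = 0.
Eigenvalues λ = 5, 2.
For λ=5: (A-λI) row 1 is [-6, 3], so an eigenvector is (-1, -2).
For λ=2: (A-λI) row 1 is [-3, 3], so an eigenvector is (1, 1).
General solution: C_1e^(5t)(-1,-2) + C_2e^(2t)(1,1).

x(t) = -C_1e^(5t) + C_2e^(2t), z(t) = -2C_1e^(5t) + C_2e^(2t)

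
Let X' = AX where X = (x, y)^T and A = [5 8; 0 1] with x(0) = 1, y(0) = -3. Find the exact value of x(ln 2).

-148

A = [[5,8],[0,1]]; eigenvalues λ = 1, 5.
Eigenvectors: (2,-1) for λ=1, (1,0) for λ=5.
From the initial condition, c_1 = 3, c_2 = -5.
x(ln 2) = (3)(2^1)(2) + (-5)(2^5)(1) = -148.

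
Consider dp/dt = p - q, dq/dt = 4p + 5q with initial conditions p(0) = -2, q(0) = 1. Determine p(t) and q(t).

p(t) = 3te^(3t) - 2e^(3t), q(t) = -6te^(3t) + e^(3t)

Coefficient matrix A = [[1, -1], [4, 5]].
Characteristic polynomial det(A - λI) = λ^2 - 6λ + 9 = 0.
Single eigenvalue λ = 3 with algebraic multiplicity 2.
Eigenvector v = (1,-2); generalized eigenvector w with (A-λI)w=v is (1,-3).
General solution: e^(3t)[C_1·v + C_2·(t·v + w)].
Applying p(0)=-2, q(0)=1 gives C_1=-5, C_2=3.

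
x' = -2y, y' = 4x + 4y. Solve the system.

x(t) = C_1e^(2t)sin(2t) - C_2e^(2t)cos(2t), y(t) = -C_1e^(2t)sin(2t) - C_1e^(2t)cos(2t) - C_2e^(2t)sin(2t) + C_2e^(2t)cos(2t)

Coefficient matrix A = [[0, -2], [4, 4]].
Characteristic polynomial det(A - λI) = λ^2 - 4λ + 8 = 0.
Eigenvalues λ = 2 ± 2i (complex conjugate pair).
For λ=2+2i: an eigenvector is (0,-1) - i(1,-1) = (0 - i, -1 + i).
A real fundamental pair from Re and Im of e^((2+2i)t)v: X_1 = e^(2t)(cos(2t)·(0,-1) + sin(2t)·(1,-1)), X_2 = e^(2t)(sin(2t)·(0,-1) - cos(2t)·(1,-1)).
General solution: C_1X_1 + C_2X_2.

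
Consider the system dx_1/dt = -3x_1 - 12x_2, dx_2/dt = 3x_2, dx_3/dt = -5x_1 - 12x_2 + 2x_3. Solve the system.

Coefficient matrix A = [[-3, -12, 0], [0, 3, 0], [-5, -12, 2]].
det(A - λI) = 0 gives eigenvalues λ = -3, 3, 2.
For λ=-3: eigenvector (1,0,1).
For λ=3: eigenvector (-2,1,-2).
For λ=2: eigenvector (0,0,1).
General solution: K_1e^(-3t)(1,0,1) + K_2e^(3t)(-2,1,-2) + K_3e^(2t)(0,0,1).

x_1(t) = K_1e^(-3t) - 2K_2e^(3t), x_2(t) = K_2e^(3t), x_3(t) = K_1e^(-3t) - 2K_2e^(3t) + K_3e^(2t)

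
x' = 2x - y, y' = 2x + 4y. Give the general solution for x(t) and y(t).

x(t) = -c_1e^(3t)cos(t) - c_2e^(3t)sin(t), y(t) = -c_1e^(3t)sin(t) + c_1e^(3t)cos(t) + c_2e^(3t)sin(t) + c_2e^(3t)cos(t)

Coefficient matrix A = [[2, -1], [2, 4]].
Characteristic polynomial det(A - λI) = λ^2 - 6λ + 10 = 0.
Eigenvalues λ = 3 ± i (complex conjugate pair).
For λ=3+i: an eigenvector is (-1,1) - i(0,-1) = (-1, 1 + i).
A real fundamental pair from Re and Im of e^((3+i)t)v: X_1 = e^(3t)(cos(t)·(-1,1) + sin(t)·(0,-1)), X_2 = e^(3t)(sin(t)·(-1,1) - cos(t)·(0,-1)).
General solution: c_1X_1 + c_2X_2.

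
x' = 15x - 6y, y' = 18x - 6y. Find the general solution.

x(t) = -C_1e^(3t) + 2C_2e^(6t), y(t) = -2C_1e^(3t) + 3C_2e^(6t)

Coefficient matrix A = [[15, -6], [18, -6]].
Characteristic polynomial det(A - λI) = λ^2 - 9λ + 18 = 0.
Eigenvalues λ = 3, 6.
For λ=3: (A-λI) row 1 is [12, -6], so an eigenvector is (-1, -2).
For λ=6: (A-λI) row 1 is [9, -6], so an eigenvector is (2, 3).
General solution: C_1e^(3t)(-1,-2) + C_2e^(6t)(2,3).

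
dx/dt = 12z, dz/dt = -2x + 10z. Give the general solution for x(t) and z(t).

x(t) = -3c_1e^(4t) + 2c_2e^(6t), z(t) = -c_1e^(4t) + c_2e^(6t)

Coefficient matrix A = [[0, 12], [-2, 10]].
Characteristic polynomial det(A - λI) = λ^2 - 10λ + 24 = 0.
Eigenvalues λ = 4, 6.
For λ=4: (A-λI) row 1 is [-4, 12], so an eigenvector is (-3, -1).
For λ=6: (A-λI) row 1 is [-6, 12], so an eigenvector is (2, 1).
General solution: c_1e^(4t)(-3,-1) + c_2e^(6t)(2,1).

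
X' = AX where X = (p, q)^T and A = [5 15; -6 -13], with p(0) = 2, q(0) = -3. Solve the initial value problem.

p(t) = -9e^(-4t)sin(3t) + 2e^(-4t)cos(3t), q(t) = 5e^(-4t)sin(3t) - 3e^(-4t)cos(3t)

Coefficient matrix A = [[5, 15], [-6, -13]].
Characteristic polynomial det(A - λI) = λ^2 + 8λ + 25 = 0.
Eigenvalues λ = -4 ± 3i (complex conjugate pair).
For λ=-4+3i: an eigenvector is (-1,1) - i(2,-1) = (-1 - 2i, 1 + i).
A real fundamental pair from Re and Im of e^((-4+3i)t)v: X_1 = e^(-4t)(cos(3t)·(-1,1) + sin(3t)·(2,-1)), X_2 = e^(-4t)(sin(3t)·(-1,1) - cos(3t)·(2,-1)).
General solution: K_1X_1 + K_2X_2.
Applying p(0)=2, q(0)=-3 gives K_1=-4, K_2=1.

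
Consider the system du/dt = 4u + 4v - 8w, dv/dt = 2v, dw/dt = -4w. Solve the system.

u(t) = -2c_1e^(2t) + c_2e^(4t) + c_3e^(-4t), v(t) = c_1e^(2t), w(t) = c_3e^(-4t)

Coefficient matrix A = [[4, 4, -8], [0, 2, 0], [0, 0, -4]].
det(A - λI) = 0 gives eigenvalues λ = 2, 4, -4.
For λ=2: eigenvector (-2,1,0).
For λ=4: eigenvector (1,0,0).
For λ=-4: eigenvector (1,0,1).
General solution: c_1e^(2t)(-2,1,0) + c_2e^(4t)(1,0,0) + c_3e^(-4t)(1,0,1).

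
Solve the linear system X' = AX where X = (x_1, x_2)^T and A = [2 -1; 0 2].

x_1(t) = c_1e^(2t) + c_2te^(2t) - 3c_2e^(2t), x_2(t) = -c_2e^(2t)

Coefficient matrix A = [[2, -1], [0, 2]].
Characteristic polynomial det(A - λI) = λ^2 - 4λ + 4 = 0.
Single eigenvalue λ = 2 with algebraic multiplicity 2.
Eigenvector v = (1,0); generalized eigenvector w with (A-λI)w=v is (-3,-1).
General solution: e^(2t)[c_1·v + c_2·(t·v + w)].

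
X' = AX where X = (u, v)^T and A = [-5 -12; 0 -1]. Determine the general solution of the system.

u(t) = -3C_1e^(-t) - C_2e^(-5t), v(t) = C_1e^(-t)

Coefficient matrix A = [[-5, -12], [0, -1]].
Characteristic polynomial det(A - λI) = λ^2 + 6λ + 5 = 0.
Eigenvalues λ = -1, -5.
For λ=-1: (A-λI) row 1 is [-4, -12], so an eigenvector is (-3, 1).
For λ=-5: (A-λI) row 1 is [0, -12], so an eigenvector is (-1, 0).
General solution: C_1e^(-t)(-3,1) + C_2e^(-5t)(-1,0).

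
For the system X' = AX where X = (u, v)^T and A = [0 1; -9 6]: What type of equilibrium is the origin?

unstable improper node

A = [[0,1],[-9,6]]; det(A-λI) = λ^2 - 6λ + 9.
repeated λ = 3 with a single eigenvector.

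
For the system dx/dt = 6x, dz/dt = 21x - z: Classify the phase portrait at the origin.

A = [[6,0],[21,-1]]; det(A-λI) = λ^2 - 5λ - 6.
λ = -1, 6: opposite signs.

saddle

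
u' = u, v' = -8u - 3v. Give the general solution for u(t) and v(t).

Coefficient matrix A = [[1, 0], [-8, -3]].
Characteristic polynomial det(A - λI) = λ^2 + 2λ - 3 = 0.
Eigenvalues λ = -3, 1.
For λ=-3: (A-λI) row 1 is [4, 0], so an eigenvector is (0, 1).
For λ=1: (A-λI) row 2 is [-8, -4], so an eigenvector is (-1, 2).
General solution: K_1e^(-3t)(0,1) + K_2e^(t)(-1,2).

u(t) = -K_2e^(t), v(t) = K_1e^(-3t) + 2K_2e^(t)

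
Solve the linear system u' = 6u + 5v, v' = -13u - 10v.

u(t) = 2K_1e^(-2t)sin(t) - K_1e^(-2t)cos(t) - K_2e^(-2t)sin(t) - 2K_2e^(-2t)cos(t), v(t) = -3K_1e^(-2t)sin(t) + 2K_1e^(-2t)cos(t) + 2K_2e^(-2t)sin(t) + 3K_2e^(-2t)cos(t)

Coefficient matrix A = [[6, 5], [-13, -10]].
Characteristic polynomial det(A - λI) = λ^2 + 4λ + 5 = 0.
Eigenvalues λ = -2 ± i (complex conjugate pair).
For λ=-2+i: an eigenvector is (-1,2) - i(2,-3) = (-1 - 2i, 2 + 3i).
A real fundamental pair from Re and Im of e^((-2+i)t)v: X_1 = e^(-2t)(cos(t)·(-1,2) + sin(t)·(2,-3)), X_2 = e^(-2t)(sin(t)·(-1,2) - cos(t)·(2,-3)).
General solution: K_1X_1 + K_2X_2.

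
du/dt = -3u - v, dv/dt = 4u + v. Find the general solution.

Coefficient matrix A = [[-3, -1], [4, 1]].
Characteristic polynomial det(A - λI) = λ^2 + 2λ + 1 = 0.
Single eigenvalue λ = -1 with algebraic multiplicity 2.
Eigenvector v = (1,-2); generalized eigenvector w with (A-λI)w=v is (-2,3).
General solution: e^(-t)[C_1·v + C_2·(t·v + w)].

u(t) = C_1e^(-t) + C_2te^(-t) - 2C_2e^(-t), v(t) = -2C_1e^(-t) - 2C_2te^(-t) + 3C_2e^(-t)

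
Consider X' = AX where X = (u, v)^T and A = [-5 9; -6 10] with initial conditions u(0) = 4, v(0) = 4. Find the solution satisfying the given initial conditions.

Coefficient matrix A = [[-5, 9], [-6, 10]].
Characteristic polynomial det(A - λI) = λ^2 - 5λ + 4 = 0.
Eigenvalues λ = 4, 1.
For λ=4: (A-λI) row 1 is [-9, 9], so an eigenvector is (1, 1).
For λ=1: (A-λI) row 1 is [-6, 9], so an eigenvector is (3, 2).
General solution: K_1e^(4t)(1,1) + K_2e^(t)(3,2).
Applying u(0)=4, v(0)=4 gives K_1=4, K_2=0.

u(t) = 4e^(4t), v(t) = 4e^(4t)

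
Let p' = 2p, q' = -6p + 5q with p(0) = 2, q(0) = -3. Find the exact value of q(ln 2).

A = [[2,0],[-6,5]]; eigenvalues λ = 2, 5.
Eigenvectors: (1,2) for λ=2, (0,-1) for λ=5.
From the initial condition, c_1 = 2, c_2 = 7.
q(ln 2) = (2)(2^2)(2) + (7)(2^5)(-1) = -208.

-208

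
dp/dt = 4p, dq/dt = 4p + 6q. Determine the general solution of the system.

Coefficient matrix A = [[4, 0], [4, 6]].
Characteristic polynomial det(A - λI) = λ^2 - 10λ + 24 = 0.
Eigenvalues λ = 6, 4.
For λ=6: (A-λI) row 1 is [-2, 0], so an eigenvector is (0, -1).
For λ=4: (A-λI) row 2 is [4, 2], so an eigenvector is (1, -2).
General solution: c_1e^(6t)(0,-1) + c_2e^(4t)(1,-2).

p(t) = c_2e^(4t), q(t) = -c_1e^(6t) - 2c_2e^(4t)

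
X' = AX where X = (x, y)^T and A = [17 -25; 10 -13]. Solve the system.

x(t) = c_1e^(2t)sin(5t) + 2c_1e^(2t)cos(5t) + 2c_2e^(2t)sin(5t) - c_2e^(2t)cos(5t), y(t) = c_1e^(2t)sin(5t) + c_1e^(2t)cos(5t) + c_2e^(2t)sin(5t) - c_2e^(2t)cos(5t)

Coefficient matrix A = [[17, -25], [10, -13]].
Characteristic polynomial det(A - λI) = λ^2 - 4λ + 29 = 0.
Eigenvalues λ = 2 ± 5i (complex conjugate pair).
For λ=2+5i: an eigenvector is (2,1) - i(1,1) = (2 - i, 1 - i).
A real fundamental pair from Re and Im of e^((2+5i)t)v: X_1 = e^(2t)(cos(5t)·(2,1) + sin(5t)·(1,1)), X_2 = e^(2t)(sin(5t)·(2,1) - cos(5t)·(1,1)).
General solution: c_1X_1 + c_2X_2.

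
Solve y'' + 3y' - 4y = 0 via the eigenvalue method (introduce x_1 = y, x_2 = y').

y(t) = c_1e^(t) + c_2e^(-4t)

Let x_1 = y, x_2 = y'. Then x_1' = x_2 and x_2' = 4x_1 - 3x_2.
A = [[0,1],[4,-3]]; det(A-λI) = λ^2 + 3λ - 4.
Eigenvalues λ = 1, -4 with eigenvectors (1,1), (1,-4).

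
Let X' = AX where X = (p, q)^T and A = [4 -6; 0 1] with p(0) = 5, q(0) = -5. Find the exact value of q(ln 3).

A = [[4,-6],[0,1]]; eigenvalues λ = 1, 4.
Eigenvectors: (-2,-1) for λ=1, (1,0) for λ=4.
From the initial condition, c_1 = 5, c_2 = 15.
q(ln 3) = (5)(3^1)(-1) + (15)(3^4)(0) = -15.

-15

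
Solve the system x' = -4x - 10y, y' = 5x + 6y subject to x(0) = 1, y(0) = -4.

Coefficient matrix A = [[-4, -10], [5, 6]].
Characteristic polynomial det(A - λI) = λ^2 - 2λ + 26 = 0.
Eigenvalues λ = 1 ± 5i (complex conjugate pair).
For λ=1+5i: an eigenvector is (-1,1) - i(-1,0) = (-1 + i, 1).
A real fundamental pair from Re and Im of e^((1+5i)t)v: X_1 = e^(t)(cos(5t)·(-1,1) + sin(5t)·(-1,0)), X_2 = e^(t)(sin(5t)·(-1,1) - cos(5t)·(-1,0)).
General solution: C_1X_1 + C_2X_2.
Applying x(0)=1, y(0)=-4 gives C_1=-4, C_2=-3.

x(t) = 7e^(t)sin(5t) + e^(t)cos(5t), y(t) = -3e^(t)sin(5t) - 4e^(t)cos(5t)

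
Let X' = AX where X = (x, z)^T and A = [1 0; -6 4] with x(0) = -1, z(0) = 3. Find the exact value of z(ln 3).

399

A = [[1,0],[-6,4]]; eigenvalues λ = 4, 1.
Eigenvectors: (0,1) for λ=4, (1,2) for λ=1.
From the initial condition, c_1 = 5, c_2 = -1.
z(ln 3) = (5)(3^4)(1) + (-1)(3^1)(2) = 399.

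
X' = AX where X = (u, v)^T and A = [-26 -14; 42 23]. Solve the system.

u(t) = -K_1e^(2t) + 2K_2e^(-5t), v(t) = 2K_1e^(2t) - 3K_2e^(-5t)

Coefficient matrix A = [[-26, -14], [42, 23]].
Characteristic polynomial det(A - λI) = λ^2 + 3λ - 10 = 0.
Eigenvalues λ = 2, -5.
For λ=2: (A-λI) row 1 is [-28, -14], so an eigenvector is (-1, 2).
For λ=-5: (A-λI) row 1 is [-21, -14], so an eigenvector is (2, -3).
General solution: K_1e^(2t)(-1,2) + K_2e^(-5t)(2,-3).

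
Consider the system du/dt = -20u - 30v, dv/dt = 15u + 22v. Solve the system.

u(t) = -K_1e^(t)sin(3t) + 3K_1e^(t)cos(3t) + 3K_2e^(t)sin(3t) + K_2e^(t)cos(3t), v(t) = K_1e^(t)sin(3t) - 2K_1e^(t)cos(3t) - 2K_2e^(t)sin(3t) - K_2e^(t)cos(3t)

Coefficient matrix A = [[-20, -30], [15, 22]].
Characteristic polynomial det(A - λI) = λ^2 - 2λ + 10 = 0.
Eigenvalues λ = 1 ± 3i (complex conjugate pair).
For λ=1+3i: an eigenvector is (3,-2) - i(-1,1) = (3 + i, -2 - i).
A real fundamental pair from Re and Im of e^((1+3i)t)v: X_1 = e^(t)(cos(3t)·(3,-2) + sin(3t)·(-1,1)), X_2 = e^(t)(sin(3t)·(3,-2) - cos(3t)·(-1,1)).
General solution: K_1X_1 + K_2X_2.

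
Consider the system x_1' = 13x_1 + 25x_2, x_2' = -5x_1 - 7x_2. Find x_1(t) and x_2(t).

x_1(t) = c_1e^(3t)sin(5t) - 2c_1e^(3t)cos(5t) - 2c_2e^(3t)sin(5t) - c_2e^(3t)cos(5t), x_2(t) = c_1e^(3t)cos(5t) + c_2e^(3t)sin(5t)

Coefficient matrix A = [[13, 25], [-5, -7]].
Characteristic polynomial det(A - λI) = λ^2 - 6λ + 34 = 0.
Eigenvalues λ = 3 ± 5i (complex conjugate pair).
For λ=3+5i: an eigenvector is (-2,1) - i(1,0) = (-2 - i, 1).
A real fundamental pair from Re and Im of e^((3+5i)t)v: X_1 = e^(3t)(cos(5t)·(-2,1) + sin(5t)·(1,0)), X_2 = e^(3t)(sin(5t)·(-2,1) - cos(5t)·(1,0)).
General solution: c_1X_1 + c_2X_2.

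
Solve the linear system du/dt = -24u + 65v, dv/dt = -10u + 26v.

u(t) = -2C_1e^(t)sin(5t) + 3C_1e^(t)cos(5t) + 3C_2e^(t)sin(5t) + 2C_2e^(t)cos(5t), v(t) = -C_1e^(t)sin(5t) + C_1e^(t)cos(5t) + C_2e^(t)sin(5t) + C_2e^(t)cos(5t)

Coefficient matrix A = [[-24, 65], [-10, 26]].
Characteristic polynomial det(A - λI) = λ^2 - 2λ + 26 = 0.
Eigenvalues λ = 1 ± 5i (complex conjugate pair).
For λ=1+5i: an eigenvector is (3,1) - i(-2,-1) = (3 + 2i, 1 + i).
A real fundamental pair from Re and Im of e^((1+5i)t)v: X_1 = e^(t)(cos(5t)·(3,1) + sin(5t)·(-2,-1)), X_2 = e^(t)(sin(5t)·(3,1) - cos(5t)·(-2,-1)).
General solution: C_1X_1 + C_2X_2.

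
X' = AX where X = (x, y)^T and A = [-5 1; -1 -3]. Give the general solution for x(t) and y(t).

Coefficient matrix A = [[-5, 1], [-1, -3]].
Characteristic polynomial det(A - λI) = λ^2 + 8λ + 16 = 0.
Single eigenvalue λ = -4 with algebraic multiplicity 2.
Eigenvector v = (1,1); generalized eigenvector w with (A-λI)w=v is (-2,-1).
General solution: e^(-4t)[c_1·v + c_2·(t·v + w)].

x(t) = c_1e^(-4t) + c_2te^(-4t) - 2c_2e^(-4t), y(t) = c_1e^(-4t) + c_2te^(-4t) - c_2e^(-4t)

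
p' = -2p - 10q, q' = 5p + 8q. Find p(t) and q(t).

Coefficient matrix A = [[-2, -10], [5, 8]].
Characteristic polynomial det(A - λI) = λ^2 - 6λ + 34 = 0.
Eigenvalues λ = 3 ± 5i (complex conjugate pair).
For λ=3+5i: an eigenvector is (1,0) - i(-1,1) = (1 + i, 0 - i).
A real fundamental pair from Re and Im of e^((3+5i)t)v: X_1 = e^(3t)(cos(5t)·(1,0) + sin(5t)·(-1,1)), X_2 = e^(3t)(sin(5t)·(1,0) - cos(5t)·(-1,1)).
General solution: C_1X_1 + C_2X_2.

p(t) = -C_1e^(3t)sin(5t) + C_1e^(3t)cos(5t) + C_2e^(3t)sin(5t) + C_2e^(3t)cos(5t), q(t) = C_1e^(3t)sin(5t) - C_2e^(3t)cos(5t)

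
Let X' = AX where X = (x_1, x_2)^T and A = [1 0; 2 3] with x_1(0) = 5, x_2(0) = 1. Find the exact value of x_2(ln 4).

364

A = [[1,0],[2,3]]; eigenvalues λ = 1, 3.
Eigenvectors: (-1,1) for λ=1, (0,1) for λ=3.
From the initial condition, c_1 = -5, c_2 = 6.
x_2(ln 4) = (-5)(4^1)(1) + (6)(4^3)(1) = 364.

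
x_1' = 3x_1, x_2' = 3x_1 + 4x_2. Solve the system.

x_1(t) = c_1e^(3t), x_2(t) = -3c_1e^(3t) + c_2e^(4t)

Coefficient matrix A = [[3, 0], [3, 4]].
Characteristic polynomial det(A - λI) = λ^2 - 7λ + 12 = 0.
Eigenvalues λ = 3, 4.
For λ=3: (A-λI) row 2 is [3, 1], so an eigenvector is (1, -3).
For λ=4: (A-λI) row 1 is [-1, 0], so an eigenvector is (0, 1).
General solution: c_1e^(3t)(1,-3) + c_2e^(4t)(0,1).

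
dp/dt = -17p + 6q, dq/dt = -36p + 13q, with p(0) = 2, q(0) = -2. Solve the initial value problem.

Coefficient matrix A = [[-17, 6], [-36, 13]].
Characteristic polynomial det(A - λI) = λ^2 + 4λ - 5 = 0.
Eigenvalues λ = 1, -5.
For λ=1: (A-λI) row 1 is [-18, 6], so an eigenvector is (-1, -3).
For λ=-5: (A-λI) row 1 is [-12, 6], so an eigenvector is (-1, -2).
General solution: C_1e^(t)(-1,-3) + C_2e^(-5t)(-1,-2).
Applying p(0)=2, q(0)=-2 gives C_1=6, C_2=-8.

p(t) = -6e^(t) + 8e^(-5t), q(t) = -18e^(t) + 16e^(-5t)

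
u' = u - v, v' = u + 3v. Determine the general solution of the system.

Coefficient matrix A = [[1, -1], [1, 3]].
Characteristic polynomial det(A - λI) = λ^2 - 4λ + 4 = 0.
Single eigenvalue λ = 2 with algebraic multiplicity 2.
Eigenvector v = (-1,1); generalized eigenvector w with (A-λI)w=v is (3,-2).
General solution: e^(2t)[C_1·v + C_2·(t·v + w)].

u(t) = -C_1e^(2t) - C_2te^(2t) + 3C_2e^(2t), v(t) = C_1e^(2t) + C_2te^(2t) - 2C_2e^(2t)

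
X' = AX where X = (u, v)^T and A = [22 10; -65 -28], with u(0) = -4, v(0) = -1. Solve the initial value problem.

u(t) = -22e^(-3t)sin(5t) - 4e^(-3t)cos(5t), v(t) = 57e^(-3t)sin(5t) - e^(-3t)cos(5t)

Coefficient matrix A = [[22, 10], [-65, -28]].
Characteristic polynomial det(A - λI) = λ^2 + 6λ + 34 = 0.
Eigenvalues λ = -3 ± 5i (complex conjugate pair).
For λ=-3+5i: an eigenvector is (-1,2) - i(-1,3) = (-1 + i, 2 - 3i).
A real fundamental pair from Re and Im of e^((-3+5i)t)v: X_1 = e^(-3t)(cos(5t)·(-1,2) + sin(5t)·(-1,3)), X_2 = e^(-3t)(sin(5t)·(-1,2) - cos(5t)·(-1,3)).
General solution: c_1X_1 + c_2X_2.
Applying u(0)=-4, v(0)=-1 gives c_1=13, c_2=9.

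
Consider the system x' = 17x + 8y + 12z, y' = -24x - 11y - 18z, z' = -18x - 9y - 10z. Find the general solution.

x(t) = K_1e^(t) + 4K_2e^(-4t) + 2K_3e^(-t), y(t) = -2K_1e^(t) - 6K_2e^(-4t) - 3K_3e^(-t), z(t) = -3K_2e^(-4t) - K_3e^(-t)

Coefficient matrix A = [[17, 8, 12], [-24, -11, -18], [-18, -9, -10]].
det(A - λI) = 0 gives eigenvalues λ = 1, -4, -1.
For λ=1: eigenvector (1,-2,0).
For λ=-4: eigenvector (4,-6,-3).
For λ=-1: eigenvector (2,-3,-1).
General solution: K_1e^(t)(1,-2,0) + K_2e^(-4t)(4,-6,-3) + K_3e^(-t)(2,-3,-1).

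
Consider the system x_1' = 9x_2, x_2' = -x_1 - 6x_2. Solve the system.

Coefficient matrix A = [[0, 9], [-1, -6]].
Characteristic polynomial det(A - λI) = λ^2 + 6λ + 9 = 0.
Single eigenvalue λ = -3 with algebraic multiplicity 2.
Eigenvector v = (-3,1); generalized eigenvector w with (A-λI)w=v is (-1,0).
General solution: e^(-3t)[K_1·v + K_2·(t·v + w)].

x_1(t) = -3K_1e^(-3t) - 3K_2te^(-3t) - K_2e^(-3t), x_2(t) = K_1e^(-3t) + K_2te^(-3t)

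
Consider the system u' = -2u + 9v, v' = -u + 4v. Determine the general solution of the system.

Coefficient matrix A = [[-2, 9], [-1, 4]].
Characteristic polynomial det(A - λI) = λ^2 - 2λ + 1 = 0.
Single eigenvalue λ = 1 with algebraic multiplicity 2.
Eigenvector v = (-3,-1); generalized eigenvector w with (A-λI)w=v is (-2,-1).
General solution: e^(t)[c_1·v + c_2·(t·v + w)].

u(t) = -3c_1e^(t) - 3c_2te^(t) - 2c_2e^(t), v(t) = -c_1e^(t) - c_2te^(t) - c_2e^(t)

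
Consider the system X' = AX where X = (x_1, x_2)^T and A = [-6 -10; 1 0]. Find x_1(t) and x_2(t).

x_1(t) = -c_1e^(-3t)sin(t) - 3c_1e^(-3t)cos(t) - 3c_2e^(-3t)sin(t) + c_2e^(-3t)cos(t), x_2(t) = c_1e^(-3t)cos(t) + c_2e^(-3t)sin(t)

Coefficient matrix A = [[-6, -10], [1, 0]].
Characteristic polynomial det(A - λI) = λ^2 + 6λ + 10 = 0.
Eigenvalues λ = -3 ± i (complex conjugate pair).
For λ=-3+i: an eigenvector is (-3,1) - i(-1,0) = (-3 + i, 1).
A real fundamental pair from Re and Im of e^((-3+i)t)v: X_1 = e^(-3t)(cos(t)·(-3,1) + sin(t)·(-1,0)), X_2 = e^(-3t)(sin(t)·(-3,1) - cos(t)·(-1,0)).
General solution: c_1X_1 + c_2X_2.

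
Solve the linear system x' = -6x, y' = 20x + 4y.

x(t) = K_2e^(-6t), y(t) = K_1e^(4t) - 2K_2e^(-6t)

Coefficient matrix A = [[-6, 0], [20, 4]].
Characteristic polynomial det(A - λI) = λ^2 + 2λ - 24 = 0.
Eigenvalues λ = 4, -6.
For λ=4: (A-λI) row 1 is [-10, 0], so an eigenvector is (0, 1).
For λ=-6: (A-λI) row 2 is [20, 10], so an eigenvector is (1, -2).
General solution: K_1e^(4t)(0,1) + K_2e^(-6t)(1,-2).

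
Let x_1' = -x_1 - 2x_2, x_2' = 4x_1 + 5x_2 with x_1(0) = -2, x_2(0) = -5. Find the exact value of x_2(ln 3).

A = [[-1,-2],[4,5]]; eigenvalues λ = 3, 1.
Eigenvectors: (1,-2) for λ=3, (1,-1) for λ=1.
From the initial condition, c_1 = 7, c_2 = -9.
x_2(ln 3) = (7)(3^3)(-2) + (-9)(3^1)(-1) = -351.

-351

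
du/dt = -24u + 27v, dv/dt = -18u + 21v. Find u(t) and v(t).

u(t) = K_1e^(3t) + 3K_2e^(-6t), v(t) = K_1e^(3t) + 2K_2e^(-6t)

Coefficient matrix A = [[-24, 27], [-18, 21]].
Characteristic polynomial det(A - λI) = λ^2 + 3λ - 18 = 0.
Eigenvalues λ = 3, -6.
For λ=3: (A-λI) row 1 is [-27, 27], so an eigenvector is (1, 1).
For λ=-6: (A-λI) row 1 is [-18, 27], so an eigenvector is (3, 2).
General solution: K_1e^(3t)(1,1) + K_2e^(-6t)(3,2).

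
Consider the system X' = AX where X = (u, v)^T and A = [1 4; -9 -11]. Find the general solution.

u(t) = -2c_1e^(-5t) - 2c_2te^(-5t) - c_2e^(-5t), v(t) = 3c_1e^(-5t) + 3c_2te^(-5t) + c_2e^(-5t)

Coefficient matrix A = [[1, 4], [-9, -11]].
Characteristic polynomial det(A - λI) = λ^2 + 10λ + 25 = 0.
Single eigenvalue λ = -5 with algebraic multiplicity 2.
Eigenvector v = (-2,3); generalized eigenvector w with (A-λI)w=v is (-1,1).
General solution: e^(-5t)[c_1·v + c_2·(t·v + w)].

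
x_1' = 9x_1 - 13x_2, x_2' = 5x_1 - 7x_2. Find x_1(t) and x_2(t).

Coefficient matrix A = [[9, -13], [5, -7]].
Characteristic polynomial det(A - λI) = λ^2 - 2λ + 2 = 0.
Eigenvalues λ = 1 ± i (complex conjugate pair).
For λ=1+i: an eigenvector is (-3,-2) - i(2,1) = (-3 - 2i, -2 - i).
A real fundamental pair from Re and Im of e^((1+i)t)v: X_1 = e^(t)(cos(t)·(-3,-2) + sin(t)·(2,1)), X_2 = e^(t)(sin(t)·(-3,-2) - cos(t)·(2,1)).
General solution: K_1X_1 + K_2X_2.

x_1(t) = 2K_1e^(t)sin(t) - 3K_1e^(t)cos(t) - 3K_2e^(t)sin(t) - 2K_2e^(t)cos(t), x_2(t) = K_1e^(t)sin(t) - 2K_1e^(t)cos(t) - 2K_2e^(t)sin(t) - K_2e^(t)cos(t)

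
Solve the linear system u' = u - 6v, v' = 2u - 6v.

u(t) = 2C_1e^(-2t) + 3C_2e^(-3t), v(t) = C_1e^(-2t) + 2C_2e^(-3t)

Coefficient matrix A = [[1, -6], [2, -6]].
Characteristic polynomial det(A - λI) = λ^2 + 5λ + 6 = 0.
Eigenvalues λ = -2, -3.
For λ=-2: (A-λI) row 1 is [3, -6], so an eigenvector is (2, 1).
For λ=-3: (A-λI) row 1 is [4, -6], so an eigenvector is (3, 2).
General solution: C_1e^(-2t)(2,1) + C_2e^(-3t)(3,2).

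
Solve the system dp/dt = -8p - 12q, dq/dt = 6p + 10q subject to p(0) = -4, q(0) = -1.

p(t) = 6e^(4t) - 10e^(-2t), q(t) = -6e^(4t) + 5e^(-2t)

Coefficient matrix A = [[-8, -12], [6, 10]].
Characteristic polynomial det(A - λI) = λ^2 - 2λ - 8 = 0.
Eigenvalues λ = -2, 4.
For λ=-2: (A-λI) row 1 is [-6, -12], so an eigenvector is (-2, 1).
For λ=4: (A-λI) row 1 is [-12, -12], so an eigenvector is (1, -1).
General solution: C_1e^(-2t)(-2,1) + C_2e^(4t)(1,-1).
Applying p(0)=-4, q(0)=-1 gives C_1=5, C_2=6.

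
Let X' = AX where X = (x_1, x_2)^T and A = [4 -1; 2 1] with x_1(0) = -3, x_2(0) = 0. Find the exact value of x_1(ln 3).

-135

A = [[4,-1],[2,1]]; eigenvalues λ = 3, 2.
Eigenvectors: (1,1) for λ=3, (1,2) for λ=2.
From the initial condition, c_1 = -6, c_2 = 3.
x_1(ln 3) = (-6)(3^3)(1) + (3)(3^2)(1) = -135.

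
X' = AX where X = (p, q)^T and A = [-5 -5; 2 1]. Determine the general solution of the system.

p(t) = -2c_1e^(-2t)sin(t) - c_1e^(-2t)cos(t) - c_2e^(-2t)sin(t) + 2c_2e^(-2t)cos(t), q(t) = c_1e^(-2t)sin(t) + c_1e^(-2t)cos(t) + c_2e^(-2t)sin(t) - c_2e^(-2t)cos(t)

Coefficient matrix A = [[-5, -5], [2, 1]].
Characteristic polynomial det(A - λI) = λ^2 + 4λ + 5 = 0.
Eigenvalues λ = -2 ± i (complex conjugate pair).
For λ=-2+i: an eigenvector is (-1,1) - i(-2,1) = (-1 + 2i, 1 - i).
A real fundamental pair from Re and Im of e^((-2+i)t)v: X_1 = e^(-2t)(cos(t)·(-1,1) + sin(t)·(-2,1)), X_2 = e^(-2t)(sin(t)·(-1,1) - cos(t)·(-2,1)).
General solution: c_1X_1 + c_2X_2.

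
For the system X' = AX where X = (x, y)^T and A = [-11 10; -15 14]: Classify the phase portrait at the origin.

A = [[-11,10],[-15,14]]; det(A-λI) = λ^2 - 3λ - 4.
λ = -1, 4: opposite signs.

saddle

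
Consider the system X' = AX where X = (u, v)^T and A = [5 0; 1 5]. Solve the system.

Coefficient matrix A = [[5, 0], [1, 5]].
Characteristic polynomial det(A - λI) = λ^2 - 10λ + 25 = 0.
Single eigenvalue λ = 5 with algebraic multiplicity 2.
Eigenvector v = (0,-1); generalized eigenvector w with (A-λI)w=v is (-1,3).
General solution: e^(5t)[K_1·v + K_2·(t·v + w)].

u(t) = -K_2e^(5t), v(t) = -K_1e^(5t) - K_2te^(5t) + 3K_2e^(5t)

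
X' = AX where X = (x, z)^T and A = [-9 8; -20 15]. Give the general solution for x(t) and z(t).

Coefficient matrix A = [[-9, 8], [-20, 15]].
Characteristic polynomial det(A - λI) = λ^2 - 6λ + 25 = 0.
Eigenvalues λ = 3 ± 4i (complex conjugate pair).
For λ=3+4i: an eigenvector is (1,1) - i(-1,-2) = (1 + i, 1 + 2i).
A real fundamental pair from Re and Im of e^((3+4i)t)v: X_1 = e^(3t)(cos(4t)·(1,1) + sin(4t)·(-1,-2)), X_2 = e^(3t)(sin(4t)·(1,1) - cos(4t)·(-1,-2)).
General solution: C_1X_1 + C_2X_2.

x(t) = -C_1e^(3t)sin(4t) + C_1e^(3t)cos(4t) + C_2e^(3t)sin(4t) + C_2e^(3t)cos(4t), z(t) = -2C_1e^(3t)sin(4t) + C_1e^(3t)cos(4t) + C_2e^(3t)sin(4t) + 2C_2e^(3t)cos(4t)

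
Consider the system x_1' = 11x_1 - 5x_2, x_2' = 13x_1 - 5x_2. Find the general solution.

Coefficient matrix A = [[11, -5], [13, -5]].
Characteristic polynomial det(A - λI) = λ^2 - 6λ + 10 = 0.
Eigenvalues λ = 3 ± i (complex conjugate pair).
For λ=3+i: an eigenvector is (2,3) - i(1,2) = (2 - i, 3 - 2i).
A real fundamental pair from Re and Im of e^((3+i)t)v: X_1 = e^(3t)(cos(t)·(2,3) + sin(t)·(1,2)), X_2 = e^(3t)(sin(t)·(2,3) - cos(t)·(1,2)).
General solution: K_1X_1 + K_2X_2.

x_1(t) = K_1e^(3t)sin(t) + 2K_1e^(3t)cos(t) + 2K_2e^(3t)sin(t) - K_2e^(3t)cos(t), x_2(t) = 2K_1e^(3t)sin(t) + 3K_1e^(3t)cos(t) + 3K_2e^(3t)sin(t) - 2K_2e^(3t)cos(t)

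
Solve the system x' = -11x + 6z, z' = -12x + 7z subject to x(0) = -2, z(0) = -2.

Coefficient matrix A = [[-11, 6], [-12, 7]].
Characteristic polynomial det(A - λI) = λ^2 + 4λ - 5 = 0.
Eigenvalues λ = 1, -5.
For λ=1: (A-λI) row 1 is [-12, 6], so an eigenvector is (1, 2).
For λ=-5: (A-λI) row 1 is [-6, 6], so an eigenvector is (-1, -1).
General solution: C_1e^(t)(1,2) + C_2e^(-5t)(-1,-1).
Applying x(0)=-2, z(0)=-2 gives C_1=0, C_2=2.

x(t) = -2e^(-5t), z(t) = -2e^(-5t)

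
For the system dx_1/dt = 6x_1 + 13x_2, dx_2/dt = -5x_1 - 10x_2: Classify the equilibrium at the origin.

stable spiral

A = [[6,13],[-5,-10]]; det(A-λI) = λ^2 + 4λ + 5.
λ = -2 ± i: negative real part.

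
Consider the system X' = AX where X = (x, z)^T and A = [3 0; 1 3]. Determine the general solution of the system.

x(t) = -K_2e^(3t), z(t) = -K_1e^(3t) - K_2te^(3t) + K_2e^(3t)

Coefficient matrix A = [[3, 0], [1, 3]].
Characteristic polynomial det(A - λI) = λ^2 - 6λ + 9 = 0.
Single eigenvalue λ = 3 with algebraic multiplicity 2.
Eigenvector v = (0,-1); generalized eigenvector w with (A-λI)w=v is (-1,1).
General solution: e^(3t)[K_1·v + K_2·(t·v + w)].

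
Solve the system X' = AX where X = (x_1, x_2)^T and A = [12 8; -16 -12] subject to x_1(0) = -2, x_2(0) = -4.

x_1(t) = -8e^(4t) + 6e^(-4t), x_2(t) = 8e^(4t) - 12e^(-4t)

Coefficient matrix A = [[12, 8], [-16, -12]].
Characteristic polynomial det(A - λI) = λ^2 - 16 = 0.
Eigenvalues λ = -4, 4.
For λ=-4: (A-λI) row 1 is [16, 8], so an eigenvector is (1, -2).
For λ=4: (A-λI) row 1 is [8, 8], so an eigenvector is (-1, 1).
General solution: C_1e^(-4t)(1,-2) + C_2e^(4t)(-1,1).
Applying x_1(0)=-2, x_2(0)=-4 gives C_1=6, C_2=8.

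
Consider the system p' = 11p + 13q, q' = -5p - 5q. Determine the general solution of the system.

Coefficient matrix A = [[11, 13], [-5, -5]].
Characteristic polynomial det(A - λI) = λ^2 - 6λ + 10 = 0.
Eigenvalues λ = 3 ± i (complex conjugate pair).
For λ=3+i: an eigenvector is (-3,2) - i(2,-1) = (-3 - 2i, 2 + i).
A real fundamental pair from Re and Im of e^((3+i)t)v: X_1 = e^(3t)(cos(t)·(-3,2) + sin(t)·(2,-1)), X_2 = e^(3t)(sin(t)·(-3,2) - cos(t)·(2,-1)).
General solution: c_1X_1 + c_2X_2.

p(t) = 2c_1e^(3t)sin(t) - 3c_1e^(3t)cos(t) - 3c_2e^(3t)sin(t) - 2c_2e^(3t)cos(t), q(t) = -c_1e^(3t)sin(t) + 2c_1e^(3t)cos(t) + 2c_2e^(3t)sin(t) + c_2e^(3t)cos(t)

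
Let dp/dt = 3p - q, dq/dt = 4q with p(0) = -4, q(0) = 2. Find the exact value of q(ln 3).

162

A = [[3,-1],[0,4]]; eigenvalues λ = 4, 3.
Eigenvectors: (1,-1) for λ=4, (-1,0) for λ=3.
From the initial condition, c_1 = -2, c_2 = 2.
q(ln 3) = (-2)(3^4)(-1) + (2)(3^3)(0) = 162.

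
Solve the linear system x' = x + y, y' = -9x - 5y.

Coefficient matrix A = [[1, 1], [-9, -5]].
Characteristic polynomial det(A - λI) = λ^2 + 4λ + 4 = 0.
Single eigenvalue λ = -2 with algebraic multiplicity 2.
Eigenvector v = (-1,3); generalized eigenvector w with (A-λI)w=v is (-1,2).
General solution: e^(-2t)[K_1·v + K_2·(t·v + w)].

x(t) = -K_1e^(-2t) - K_2te^(-2t) - K_2e^(-2t), y(t) = 3K_1e^(-2t) + 3K_2te^(-2t) + 2K_2e^(-2t)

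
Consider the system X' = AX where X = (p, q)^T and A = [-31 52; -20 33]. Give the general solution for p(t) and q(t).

Coefficient matrix A = [[-31, 52], [-20, 33]].
Characteristic polynomial det(A - λI) = λ^2 - 2λ + 17 = 0.
Eigenvalues λ = 1 ± 4i (complex conjugate pair).
For λ=1+4i: an eigenvector is (3,2) - i(2,1) = (3 - 2i, 2 - i).
A real fundamental pair from Re and Im of e^((1+4i)t)v: X_1 = e^(t)(cos(4t)·(3,2) + sin(4t)·(2,1)), X_2 = e^(t)(sin(4t)·(3,2) - cos(4t)·(2,1)).
General solution: C_1X_1 + C_2X_2.

p(t) = 2C_1e^(t)sin(4t) + 3C_1e^(t)cos(4t) + 3C_2e^(t)sin(4t) - 2C_2e^(t)cos(4t), q(t) = C_1e^(t)sin(4t) + 2C_1e^(t)cos(4t) + 2C_2e^(t)sin(4t) - C_2e^(t)cos(4t)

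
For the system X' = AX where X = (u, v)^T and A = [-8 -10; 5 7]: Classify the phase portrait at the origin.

A = [[-8,-10],[5,7]]; det(A-λI) = λ^2 + λ - 6.
λ = 2, -3: opposite signs.

saddle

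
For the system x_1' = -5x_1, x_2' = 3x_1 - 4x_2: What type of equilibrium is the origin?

A = [[-5,0],[3,-4]]; det(A-λI) = λ^2 + 9λ + 20.
λ = -4, -5: both negative.

stable node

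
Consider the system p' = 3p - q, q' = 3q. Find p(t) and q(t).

Coefficient matrix A = [[3, -1], [0, 3]].
Characteristic polynomial det(A - λI) = λ^2 - 6λ + 9 = 0.
Single eigenvalue λ = 3 with algebraic multiplicity 2.
Eigenvector v = (1,0); generalized eigenvector w with (A-λI)w=v is (3,-1).
General solution: e^(3t)[c_1·v + c_2·(t·v + w)].

p(t) = c_1e^(3t) + c_2te^(3t) + 3c_2e^(3t), q(t) = -c_2e^(3t)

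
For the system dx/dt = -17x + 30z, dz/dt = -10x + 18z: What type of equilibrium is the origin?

A = [[-17,30],[-10,18]]; det(A-λI) = λ^2 - λ - 6.
λ = -2, 3: opposite signs.

saddle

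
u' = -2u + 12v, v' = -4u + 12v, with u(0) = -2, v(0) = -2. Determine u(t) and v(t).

Coefficient matrix A = [[-2, 12], [-4, 12]].
Characteristic polynomial det(A - λI) = λ^2 - 10λ + 24 = 0.
Eigenvalues λ = 4, 6.
For λ=4: (A-λI) row 1 is [-6, 12], so an eigenvector is (-2, -1).
For λ=6: (A-λI) row 1 is [-8, 12], so an eigenvector is (-3, -2).
General solution: C_1e^(4t)(-2,-1) + C_2e^(6t)(-3,-2).
Applying u(0)=-2, v(0)=-2 gives C_1=-2, C_2=2.

u(t) = -6e^(6t) + 4e^(4t), v(t) = -4e^(6t) + 2e^(4t)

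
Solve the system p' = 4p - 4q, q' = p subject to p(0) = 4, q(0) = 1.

Coefficient matrix A = [[4, -4], [1, 0]].
Characteristic polynomial det(A - λI) = λ^2 - 4λ + 4 = 0.
Single eigenvalue λ = 2 with algebraic multiplicity 2.
Eigenvector v = (-2,-1); generalized eigenvector w with (A-λI)w=v is (1,1).
General solution: e^(2t)[K_1·v + K_2·(t·v + w)].
Applying p(0)=4, q(0)=1 gives K_1=-3, K_2=-2.

p(t) = 4te^(2t) + 4e^(2t), q(t) = 2te^(2t) + e^(2t)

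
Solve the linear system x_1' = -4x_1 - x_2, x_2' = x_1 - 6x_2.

Coefficient matrix A = [[-4, -1], [1, -6]].
Characteristic polynomial det(A - λI) = λ^2 + 10λ + 25 = 0.
Single eigenvalue λ = -5 with algebraic multiplicity 2.
Eigenvector v = (-1,-1); generalized eigenvector w with (A-λI)w=v is (0,1).
General solution: e^(-5t)[c_1·v + c_2·(t·v + w)].

x_1(t) = -c_1e^(-5t) - c_2te^(-5t), x_2(t) = -c_1e^(-5t) - c_2te^(-5t) + c_2e^(-5t)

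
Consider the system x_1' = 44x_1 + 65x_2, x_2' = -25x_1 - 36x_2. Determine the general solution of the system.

Coefficient matrix A = [[44, 65], [-25, -36]].
Characteristic polynomial det(A - λI) = λ^2 - 8λ + 41 = 0.
Eigenvalues λ = 4 ± 5i (complex conjugate pair).
For λ=4+5i: an eigenvector is (-3,2) - i(2,-1) = (-3 - 2i, 2 + i).
A real fundamental pair from Re and Im of e^((4+5i)t)v: X_1 = e^(4t)(cos(5t)·(-3,2) + sin(5t)·(2,-1)), X_2 = e^(4t)(sin(5t)·(-3,2) - cos(5t)·(2,-1)).
General solution: K_1X_1 + K_2X_2.

x_1(t) = 2K_1e^(4t)sin(5t) - 3K_1e^(4t)cos(5t) - 3K_2e^(4t)sin(5t) - 2K_2e^(4t)cos(5t), x_2(t) = -K_1e^(4t)sin(5t) + 2K_1e^(4t)cos(5t) + 2K_2e^(4t)sin(5t) + K_2e^(4t)cos(5t)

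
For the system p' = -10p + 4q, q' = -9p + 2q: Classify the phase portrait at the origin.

stable improper node

A = [[-10,4],[-9,2]]; det(A-λI) = λ^2 + 8λ + 16.
repeated λ = -4 with a single eigenvector.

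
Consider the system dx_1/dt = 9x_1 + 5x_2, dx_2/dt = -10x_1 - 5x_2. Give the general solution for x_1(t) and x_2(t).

x_1(t) = -C_1e^(2t)sin(t) + 2C_1e^(2t)cos(t) + 2C_2e^(2t)sin(t) + C_2e^(2t)cos(t), x_2(t) = C_1e^(2t)sin(t) - 3C_1e^(2t)cos(t) - 3C_2e^(2t)sin(t) - C_2e^(2t)cos(t)

Coefficient matrix A = [[9, 5], [-10, -5]].
Characteristic polynomial det(A - λI) = λ^2 - 4λ + 5 = 0.
Eigenvalues λ = 2 ± i (complex conjugate pair).
For λ=2+i: an eigenvector is (2,-3) - i(-1,1) = (2 + i, -3 - i).
A real fundamental pair from Re and Im of e^((2+i)t)v: X_1 = e^(2t)(cos(t)·(2,-3) + sin(t)·(-1,1)), X_2 = e^(2t)(sin(t)·(2,-3) - cos(t)·(-1,1)).
General solution: C_1X_1 + C_2X_2.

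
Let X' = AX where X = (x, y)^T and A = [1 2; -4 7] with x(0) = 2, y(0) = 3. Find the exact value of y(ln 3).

513

A = [[1,2],[-4,7]]; eigenvalues λ = 5, 3.
Eigenvectors: (1,2) for λ=5, (1,1) for λ=3.
From the initial condition, c_1 = 1, c_2 = 1.
y(ln 3) = (1)(3^5)(2) + (1)(3^3)(1) = 513.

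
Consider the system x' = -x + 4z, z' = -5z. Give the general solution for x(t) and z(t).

Coefficient matrix A = [[-1, 4], [0, -5]].
Characteristic polynomial det(A - λI) = λ^2 + 6λ + 5 = 0.
Eigenvalues λ = -1, -5.
For λ=-1: (A-λI) row 1 is [0, 4], so an eigenvector is (-1, 0).
For λ=-5: (A-λI) row 1 is [4, 4], so an eigenvector is (1, -1).
General solution: C_1e^(-t)(-1,0) + C_2e^(-5t)(1,-1).

x(t) = -C_1e^(-t) + C_2e^(-5t), z(t) = -C_2e^(-5t)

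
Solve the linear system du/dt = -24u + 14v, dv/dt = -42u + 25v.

u(t) = -C_1e^(4t) - 2C_2e^(-3t), v(t) = -2C_1e^(4t) - 3C_2e^(-3t)

Coefficient matrix A = [[-24, 14], [-42, 25]].
Characteristic polynomial det(A - λI) = λ^2 - λ - 12 = 0.
Eigenvalues λ = 4, -3.
For λ=4: (A-λI) row 1 is [-28, 14], so an eigenvector is (-1, -2).
For λ=-3: (A-λI) row 1 is [-21, 14], so an eigenvector is (-2, -3).
General solution: C_1e^(4t)(-1,-2) + C_2e^(-3t)(-2,-3).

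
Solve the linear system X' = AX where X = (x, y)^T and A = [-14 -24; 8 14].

x(t) = -2c_1e^(-2t) + 3c_2e^(2t), y(t) = c_1e^(-2t) - 2c_2e^(2t)

Coefficient matrix A = [[-14, -24], [8, 14]].
Characteristic polynomial det(A - λI) = λ^2 - 4 = 0.
Eigenvalues λ = -2, 2.
For λ=-2: (A-λI) row 1 is [-12, -24], so an eigenvector is (-2, 1).
For λ=2: (A-λI) row 1 is [-16, -24], so an eigenvector is (3, -2).
General solution: c_1e^(-2t)(-2,1) + c_2e^(2t)(3,-2).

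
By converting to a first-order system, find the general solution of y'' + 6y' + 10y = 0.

y(t) = c_1e^(-3t)cos(t) + c_2e^(-3t)sin(t)

Let x_1 = y, x_2 = y'. Then x_1' = x_2 and x_2' = -10x_1 - 6x_2.
A = [[0,1],[-10,-6]]; det(A-λI) = λ^2 + 6λ + 10.
Eigenvalues λ = -3 ± i.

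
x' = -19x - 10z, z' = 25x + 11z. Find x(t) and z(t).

Coefficient matrix A = [[-19, -10], [25, 11]].
Characteristic polynomial det(A - λI) = λ^2 + 8λ + 41 = 0.
Eigenvalues λ = -4 ± 5i (complex conjugate pair).
For λ=-4+5i: an eigenvector is (-1,2) - i(-1,1) = (-1 + i, 2 - i).
A real fundamental pair from Re and Im of e^((-4+5i)t)v: X_1 = e^(-4t)(cos(5t)·(-1,2) + sin(5t)·(-1,1)), X_2 = e^(-4t)(sin(5t)·(-1,2) - cos(5t)·(-1,1)).
General solution: c_1X_1 + c_2X_2.

x(t) = -c_1e^(-4t)sin(5t) - c_1e^(-4t)cos(5t) - c_2e^(-4t)sin(5t) + c_2e^(-4t)cos(5t), z(t) = c_1e^(-4t)sin(5t) + 2c_1e^(-4t)cos(5t) + 2c_2e^(-4t)sin(5t) - c_2e^(-4t)cos(5t)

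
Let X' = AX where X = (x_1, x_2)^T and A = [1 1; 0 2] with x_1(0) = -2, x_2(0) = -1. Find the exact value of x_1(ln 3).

-12

A = [[1,1],[0,2]]; eigenvalues λ = 1, 2.
Eigenvectors: (-1,0) for λ=1, (1,1) for λ=2.
From the initial condition, c_1 = 1, c_2 = -1.
x_1(ln 3) = (1)(3^1)(-1) + (-1)(3^2)(1) = -12.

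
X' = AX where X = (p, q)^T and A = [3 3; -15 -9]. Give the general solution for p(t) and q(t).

p(t) = C_1e^(-3t)sin(3t) - C_2e^(-3t)cos(3t), q(t) = -2C_1e^(-3t)sin(3t) + C_1e^(-3t)cos(3t) + C_2e^(-3t)sin(3t) + 2C_2e^(-3t)cos(3t)

Coefficient matrix A = [[3, 3], [-15, -9]].
Characteristic polynomial det(A - λI) = λ^2 + 6λ + 18 = 0.
Eigenvalues λ = -3 ± 3i (complex conjugate pair).
For λ=-3+3i: an eigenvector is (0,1) - i(1,-2) = (0 - i, 1 + 2i).
A real fundamental pair from Re and Im of e^((-3+3i)t)v: X_1 = e^(-3t)(cos(3t)·(0,1) + sin(3t)·(1,-2)), X_2 = e^(-3t)(sin(3t)·(0,1) - cos(3t)·(1,-2)).
General solution: C_1X_1 + C_2X_2.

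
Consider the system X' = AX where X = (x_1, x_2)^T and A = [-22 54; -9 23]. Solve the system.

x_1(t) = 2K_1e^(5t) + 3K_2e^(-4t), x_2(t) = K_1e^(5t) + K_2e^(-4t)

Coefficient matrix A = [[-22, 54], [-9, 23]].
Characteristic polynomial det(A - λI) = λ^2 - λ - 20 = 0.
Eigenvalues λ = 5, -4.
For λ=5: (A-λI) row 1 is [-27, 54], so an eigenvector is (2, 1).
For λ=-4: (A-λI) row 1 is [-18, 54], so an eigenvector is (3, 1).
General solution: K_1e^(5t)(2,1) + K_2e^(-4t)(3,1).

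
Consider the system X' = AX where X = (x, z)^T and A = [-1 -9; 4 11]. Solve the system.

x(t) = -3K_1e^(5t) - 3K_2te^(5t) - K_2e^(5t), z(t) = 2K_1e^(5t) + 2K_2te^(5t) + K_2e^(5t)

Coefficient matrix A = [[-1, -9], [4, 11]].
Characteristic polynomial det(A - λI) = λ^2 - 10λ + 25 = 0.
Single eigenvalue λ = 5 with algebraic multiplicity 2.
Eigenvector v = (-3,2); generalized eigenvector w with (A-λI)w=v is (-1,1).
General solution: e^(5t)[K_1·v + K_2·(t·v + w)].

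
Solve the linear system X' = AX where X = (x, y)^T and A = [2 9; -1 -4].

Coefficient matrix A = [[2, 9], [-1, -4]].
Characteristic polynomial det(A - λI) = λ^2 + 2λ + 1 = 0.
Single eigenvalue λ = -1 with algebraic multiplicity 2.
Eigenvector v = (3,-1); generalized eigenvector w with (A-λI)w=v is (1,0).
General solution: e^(-t)[C_1·v + C_2·(t·v + w)].

x(t) = 3C_1e^(-t) + 3C_2te^(-t) + C_2e^(-t), y(t) = -C_1e^(-t) - C_2te^(-t)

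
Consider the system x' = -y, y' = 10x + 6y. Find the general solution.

Coefficient matrix A = [[0, -1], [10, 6]].
Characteristic polynomial det(A - λI) = λ^2 - 6λ + 10 = 0.
Eigenvalues λ = 3 ± i (complex conjugate pair).
For λ=3+i: an eigenvector is (0,1) - i(-1,3) = (0 + i, 1 - 3i).
A real fundamental pair from Re and Im of e^((3+i)t)v: X_1 = e^(3t)(cos(t)·(0,1) + sin(t)·(-1,3)), X_2 = e^(3t)(sin(t)·(0,1) - cos(t)·(-1,3)).
General solution: K_1X_1 + K_2X_2.

x(t) = -K_1e^(3t)sin(t) + K_2e^(3t)cos(t), y(t) = 3K_1e^(3t)sin(t) + K_1e^(3t)cos(t) + K_2e^(3t)sin(t) - 3K_2e^(3t)cos(t)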